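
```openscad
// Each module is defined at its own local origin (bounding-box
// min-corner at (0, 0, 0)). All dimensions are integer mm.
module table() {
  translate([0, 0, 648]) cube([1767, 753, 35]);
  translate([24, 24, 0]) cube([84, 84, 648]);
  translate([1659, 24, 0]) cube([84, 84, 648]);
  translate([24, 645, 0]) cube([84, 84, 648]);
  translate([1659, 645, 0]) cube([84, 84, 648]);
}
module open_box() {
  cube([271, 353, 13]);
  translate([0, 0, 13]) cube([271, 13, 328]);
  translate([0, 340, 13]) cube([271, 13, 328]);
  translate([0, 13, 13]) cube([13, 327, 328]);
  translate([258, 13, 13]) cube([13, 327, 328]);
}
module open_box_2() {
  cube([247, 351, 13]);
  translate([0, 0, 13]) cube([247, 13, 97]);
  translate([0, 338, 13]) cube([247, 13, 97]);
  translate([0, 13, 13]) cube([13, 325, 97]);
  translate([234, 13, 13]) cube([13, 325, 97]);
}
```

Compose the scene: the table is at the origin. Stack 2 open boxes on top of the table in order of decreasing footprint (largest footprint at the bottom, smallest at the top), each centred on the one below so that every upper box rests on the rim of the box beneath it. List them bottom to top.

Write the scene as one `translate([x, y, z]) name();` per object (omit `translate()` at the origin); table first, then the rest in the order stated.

table();
translate([748, 200, 683]) open_box();
translate([760, 201, 1024]) open_box_2();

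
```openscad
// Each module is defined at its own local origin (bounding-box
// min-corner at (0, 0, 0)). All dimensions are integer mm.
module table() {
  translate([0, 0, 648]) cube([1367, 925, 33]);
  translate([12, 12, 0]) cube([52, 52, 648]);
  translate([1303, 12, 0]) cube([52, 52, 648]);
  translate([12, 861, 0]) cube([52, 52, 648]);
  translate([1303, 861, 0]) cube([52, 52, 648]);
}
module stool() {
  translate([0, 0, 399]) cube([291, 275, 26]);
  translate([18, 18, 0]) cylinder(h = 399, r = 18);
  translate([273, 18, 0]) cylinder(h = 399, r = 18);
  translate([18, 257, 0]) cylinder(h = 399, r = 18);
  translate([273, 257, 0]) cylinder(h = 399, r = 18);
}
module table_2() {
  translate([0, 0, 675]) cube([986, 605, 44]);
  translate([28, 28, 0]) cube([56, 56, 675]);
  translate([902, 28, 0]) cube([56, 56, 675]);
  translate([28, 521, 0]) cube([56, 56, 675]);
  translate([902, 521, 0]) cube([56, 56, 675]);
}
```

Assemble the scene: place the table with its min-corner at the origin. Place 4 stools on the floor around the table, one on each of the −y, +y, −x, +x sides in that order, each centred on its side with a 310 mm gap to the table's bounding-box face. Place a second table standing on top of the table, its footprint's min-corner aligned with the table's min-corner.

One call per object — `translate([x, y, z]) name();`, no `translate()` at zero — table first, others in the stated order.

table();
translate([538, -585, 0]) stool();
translate([538, 1235, 0]) stool();
translate([-601, 325, 0]) stool();
translate([1677, 325, 0]) stool();
translate([0, 0, 681]) table_2();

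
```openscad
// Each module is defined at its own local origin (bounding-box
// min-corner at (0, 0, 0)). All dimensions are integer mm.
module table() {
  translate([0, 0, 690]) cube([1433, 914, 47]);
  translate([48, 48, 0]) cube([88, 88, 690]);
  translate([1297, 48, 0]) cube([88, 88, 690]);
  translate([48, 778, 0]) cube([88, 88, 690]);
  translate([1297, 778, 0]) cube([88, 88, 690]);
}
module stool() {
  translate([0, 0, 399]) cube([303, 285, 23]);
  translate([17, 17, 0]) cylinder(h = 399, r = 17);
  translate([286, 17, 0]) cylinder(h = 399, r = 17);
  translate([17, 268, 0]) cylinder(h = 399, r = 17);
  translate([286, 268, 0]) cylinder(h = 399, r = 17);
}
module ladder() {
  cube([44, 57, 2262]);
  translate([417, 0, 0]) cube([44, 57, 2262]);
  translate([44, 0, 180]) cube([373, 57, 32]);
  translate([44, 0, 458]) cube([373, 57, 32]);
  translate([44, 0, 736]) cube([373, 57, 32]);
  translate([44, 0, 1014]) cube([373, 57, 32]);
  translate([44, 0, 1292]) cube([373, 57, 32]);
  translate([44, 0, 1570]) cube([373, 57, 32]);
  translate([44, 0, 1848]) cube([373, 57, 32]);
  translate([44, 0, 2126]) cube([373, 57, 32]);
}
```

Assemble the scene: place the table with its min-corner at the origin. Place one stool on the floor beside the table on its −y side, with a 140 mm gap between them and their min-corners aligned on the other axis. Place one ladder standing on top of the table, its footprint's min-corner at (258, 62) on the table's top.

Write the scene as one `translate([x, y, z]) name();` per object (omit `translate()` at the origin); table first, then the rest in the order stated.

table();
translate([0, -425, 0]) stool();
translate([258, 62, 737]) ladder();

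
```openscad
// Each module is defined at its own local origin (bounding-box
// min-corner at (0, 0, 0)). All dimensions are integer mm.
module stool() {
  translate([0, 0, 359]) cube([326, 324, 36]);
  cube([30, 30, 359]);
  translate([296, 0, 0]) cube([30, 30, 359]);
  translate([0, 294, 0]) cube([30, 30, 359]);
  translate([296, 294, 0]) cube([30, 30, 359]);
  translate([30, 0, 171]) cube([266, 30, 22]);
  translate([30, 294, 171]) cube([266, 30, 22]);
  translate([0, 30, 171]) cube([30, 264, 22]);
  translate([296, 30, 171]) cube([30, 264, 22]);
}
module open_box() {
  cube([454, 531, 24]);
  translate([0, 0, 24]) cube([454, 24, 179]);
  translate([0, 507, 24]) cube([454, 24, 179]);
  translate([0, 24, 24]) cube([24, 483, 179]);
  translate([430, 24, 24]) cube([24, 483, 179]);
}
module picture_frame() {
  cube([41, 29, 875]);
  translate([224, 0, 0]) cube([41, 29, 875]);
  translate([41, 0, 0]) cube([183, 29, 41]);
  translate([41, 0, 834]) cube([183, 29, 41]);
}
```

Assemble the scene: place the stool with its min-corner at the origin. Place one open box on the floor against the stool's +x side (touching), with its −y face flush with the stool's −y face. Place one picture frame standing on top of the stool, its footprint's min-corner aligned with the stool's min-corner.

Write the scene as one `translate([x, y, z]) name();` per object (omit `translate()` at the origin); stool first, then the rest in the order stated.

stool();
translate([326, 0, 0]) open_box();
translate([0, 0, 395]) picture_frame();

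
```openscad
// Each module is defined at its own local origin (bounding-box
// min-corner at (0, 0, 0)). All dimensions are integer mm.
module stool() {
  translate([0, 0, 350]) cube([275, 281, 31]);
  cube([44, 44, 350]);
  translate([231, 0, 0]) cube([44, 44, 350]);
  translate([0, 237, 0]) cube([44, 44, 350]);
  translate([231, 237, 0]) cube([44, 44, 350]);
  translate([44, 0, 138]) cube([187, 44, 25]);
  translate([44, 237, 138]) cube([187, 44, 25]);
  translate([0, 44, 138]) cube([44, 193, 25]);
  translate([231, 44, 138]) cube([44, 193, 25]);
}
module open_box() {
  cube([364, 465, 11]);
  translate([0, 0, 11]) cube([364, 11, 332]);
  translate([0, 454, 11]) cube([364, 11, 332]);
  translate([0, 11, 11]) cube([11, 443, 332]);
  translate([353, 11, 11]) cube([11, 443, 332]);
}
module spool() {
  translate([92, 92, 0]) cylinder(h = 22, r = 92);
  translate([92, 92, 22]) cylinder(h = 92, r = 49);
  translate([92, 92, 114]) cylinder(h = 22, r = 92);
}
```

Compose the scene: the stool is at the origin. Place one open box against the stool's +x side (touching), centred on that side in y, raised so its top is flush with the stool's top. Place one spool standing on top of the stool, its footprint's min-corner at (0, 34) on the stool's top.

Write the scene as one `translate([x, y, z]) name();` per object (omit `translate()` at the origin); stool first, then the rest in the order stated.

stool();
translate([275, -92, 38]) open_box();
translate([0, 34, 381]) spool();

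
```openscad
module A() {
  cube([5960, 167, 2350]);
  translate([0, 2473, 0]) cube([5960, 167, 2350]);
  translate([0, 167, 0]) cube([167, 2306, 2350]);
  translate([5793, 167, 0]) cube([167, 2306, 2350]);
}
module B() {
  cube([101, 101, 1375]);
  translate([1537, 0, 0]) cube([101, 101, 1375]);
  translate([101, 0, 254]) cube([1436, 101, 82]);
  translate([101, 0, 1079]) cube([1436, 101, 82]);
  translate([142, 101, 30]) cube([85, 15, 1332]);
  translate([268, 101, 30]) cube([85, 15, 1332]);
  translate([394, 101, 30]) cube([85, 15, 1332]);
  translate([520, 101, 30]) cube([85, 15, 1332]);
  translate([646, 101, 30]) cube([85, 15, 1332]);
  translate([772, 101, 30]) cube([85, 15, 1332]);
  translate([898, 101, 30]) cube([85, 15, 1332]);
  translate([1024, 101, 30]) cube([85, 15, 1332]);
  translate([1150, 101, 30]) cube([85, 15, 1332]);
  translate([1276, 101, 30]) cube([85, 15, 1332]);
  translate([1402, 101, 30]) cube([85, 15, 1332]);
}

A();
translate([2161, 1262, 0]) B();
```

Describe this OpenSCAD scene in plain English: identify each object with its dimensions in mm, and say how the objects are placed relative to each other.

A is the wall frame of a small rectangular building: four walls, each 2350 mm tall and 167 mm thick, enclosing a footprint 5960 mm (x) by 2640 mm (y) outside-to-outside, with no floor or roof. The front and back walls (the −y and +y sides) span the full width; the two side walls fit between them.

B is a fence section. Two 101×101 mm posts, 1375 mm tall, stand on the floor with a clear span of 1436 mm between their inner faces. Two horizontal rails of 101×82 mm section span the gap between the posts with their undersides at z = 254 mm and z = 1079 mm, flush with the posts' −y face. 11 pickets, each 85 mm wide, 15 mm thick and 1332 mm tall, are fixed to the +y face of the rails with their bottoms at z = 30 mm, evenly spaced across the span with equal gaps (rounded down to the nearest mm) at the −x end and between each pair — any rounding remainder accumulates at the +x end.

The fence section sits inside the house frame, centred.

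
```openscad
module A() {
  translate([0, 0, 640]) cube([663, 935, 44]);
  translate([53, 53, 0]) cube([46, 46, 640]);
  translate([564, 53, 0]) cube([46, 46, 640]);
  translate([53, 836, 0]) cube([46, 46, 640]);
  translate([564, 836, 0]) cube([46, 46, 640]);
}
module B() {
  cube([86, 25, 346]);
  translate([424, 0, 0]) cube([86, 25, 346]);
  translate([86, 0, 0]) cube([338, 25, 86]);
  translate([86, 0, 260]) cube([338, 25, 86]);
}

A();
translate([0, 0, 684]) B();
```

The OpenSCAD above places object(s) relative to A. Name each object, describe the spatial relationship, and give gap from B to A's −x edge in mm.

The picture frame's min-x is at 0; the table's min-x is 0; gap = 0 mm.

A is a table. B is a picture frame. The picture frame is on top of the table. The gap from the picture frame to the table's −x edge is 0 mm.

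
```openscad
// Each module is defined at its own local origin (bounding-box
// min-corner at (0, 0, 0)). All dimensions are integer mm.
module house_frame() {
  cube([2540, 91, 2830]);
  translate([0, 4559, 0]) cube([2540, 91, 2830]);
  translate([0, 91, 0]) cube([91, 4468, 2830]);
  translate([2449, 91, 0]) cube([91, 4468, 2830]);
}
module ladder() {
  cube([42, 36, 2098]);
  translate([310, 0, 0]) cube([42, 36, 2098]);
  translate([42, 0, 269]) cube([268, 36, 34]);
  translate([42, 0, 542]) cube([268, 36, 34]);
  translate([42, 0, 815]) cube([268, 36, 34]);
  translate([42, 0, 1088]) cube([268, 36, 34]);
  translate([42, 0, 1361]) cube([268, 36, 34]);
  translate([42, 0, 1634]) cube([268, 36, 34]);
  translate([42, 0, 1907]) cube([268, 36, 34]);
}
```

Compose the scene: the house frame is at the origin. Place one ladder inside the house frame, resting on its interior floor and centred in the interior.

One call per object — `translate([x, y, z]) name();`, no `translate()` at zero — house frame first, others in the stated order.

house_frame();
translate([1094, 2307, 0]) ladder();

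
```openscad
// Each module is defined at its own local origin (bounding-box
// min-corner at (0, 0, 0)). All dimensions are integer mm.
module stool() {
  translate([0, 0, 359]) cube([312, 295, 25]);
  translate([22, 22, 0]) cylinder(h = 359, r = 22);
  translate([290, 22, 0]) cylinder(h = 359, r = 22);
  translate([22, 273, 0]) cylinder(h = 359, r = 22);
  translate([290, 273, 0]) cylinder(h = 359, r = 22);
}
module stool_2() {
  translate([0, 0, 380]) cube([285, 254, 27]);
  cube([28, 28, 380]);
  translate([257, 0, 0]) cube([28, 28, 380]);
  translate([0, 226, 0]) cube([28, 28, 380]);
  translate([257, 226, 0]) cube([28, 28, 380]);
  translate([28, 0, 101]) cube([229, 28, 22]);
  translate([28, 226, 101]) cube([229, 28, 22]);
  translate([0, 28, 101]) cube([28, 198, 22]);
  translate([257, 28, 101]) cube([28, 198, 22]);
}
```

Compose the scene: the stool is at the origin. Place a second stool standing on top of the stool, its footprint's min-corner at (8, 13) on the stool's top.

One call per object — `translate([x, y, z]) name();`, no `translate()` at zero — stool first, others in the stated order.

stool();
translate([8, 13, 384]) stool_2();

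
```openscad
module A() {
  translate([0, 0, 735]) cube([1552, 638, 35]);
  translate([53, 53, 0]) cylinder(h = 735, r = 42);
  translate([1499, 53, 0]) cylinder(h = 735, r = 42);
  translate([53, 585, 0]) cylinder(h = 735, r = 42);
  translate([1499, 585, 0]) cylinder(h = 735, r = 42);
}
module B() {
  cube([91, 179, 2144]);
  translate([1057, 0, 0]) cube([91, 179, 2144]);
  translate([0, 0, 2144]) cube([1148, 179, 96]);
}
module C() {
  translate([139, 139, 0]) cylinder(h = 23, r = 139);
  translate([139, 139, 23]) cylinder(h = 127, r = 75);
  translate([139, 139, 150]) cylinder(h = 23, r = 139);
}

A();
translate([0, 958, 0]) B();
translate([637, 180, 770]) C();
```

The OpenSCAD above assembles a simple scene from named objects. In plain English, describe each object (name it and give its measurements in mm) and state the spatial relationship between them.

A is a table with a 1552×638 mm rectangular top, 35 mm thick, top surface at z = 770 mm, supported by four round legs of 84 mm diameter, each leg's bounding box inset 11 mm from the nearest pair of top edges, running from the floor.

B is a rectangular door frame: two vertical jambs of 91×179 mm section, 2144 mm tall, with a clear opening 966 mm wide between their inner faces. A header 96 mm tall and 179 mm deep lies on top of the jambs and spans the full outside width.

C is a spool: two coaxial disc flanges of radius 139 mm and thickness 23 mm, joined by a core cylinder of radius 75 mm and height 127 mm. The lower flange rests on z = 0 and the three cylinders share a vertical axis.

The door frame is on the floor beside the table on its +y side. The spool is on top of the table, centred.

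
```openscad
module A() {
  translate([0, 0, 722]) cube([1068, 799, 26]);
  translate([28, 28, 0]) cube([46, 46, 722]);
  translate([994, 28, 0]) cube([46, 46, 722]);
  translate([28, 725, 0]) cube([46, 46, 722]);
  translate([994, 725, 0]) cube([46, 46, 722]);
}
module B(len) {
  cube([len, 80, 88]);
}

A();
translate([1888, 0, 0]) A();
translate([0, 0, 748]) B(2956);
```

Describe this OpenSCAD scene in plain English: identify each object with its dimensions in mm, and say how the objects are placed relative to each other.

A is a rectangular dining table. The top is 1068×799×26 mm with its upper surface at z = 748 mm. It stands on four 46×46 mm square legs, each inset 28 mm from the nearest pair of top edges, running from the floor to the underside of the top.

B is a rectangular beam 2956 mm long (x), 80 mm deep (y), 88 mm thick (z).

The beam spans the tops of two tables placed 820 mm apart, resting at z = 748 mm.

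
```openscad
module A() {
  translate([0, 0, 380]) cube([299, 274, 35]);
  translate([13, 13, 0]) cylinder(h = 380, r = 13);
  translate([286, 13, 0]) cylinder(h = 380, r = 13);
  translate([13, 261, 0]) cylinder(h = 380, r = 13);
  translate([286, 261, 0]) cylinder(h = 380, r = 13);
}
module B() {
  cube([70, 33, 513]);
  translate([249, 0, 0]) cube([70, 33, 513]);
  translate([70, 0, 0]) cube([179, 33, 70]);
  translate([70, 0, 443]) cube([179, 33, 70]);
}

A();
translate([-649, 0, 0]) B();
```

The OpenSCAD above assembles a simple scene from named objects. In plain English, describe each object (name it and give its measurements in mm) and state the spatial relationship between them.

A is a simple wooden stool: a rectangular seat 299 mm (x) by 274 mm (y), 35 mm thick, top face at z = 415 mm, on four round legs, each 26 mm in diameter. The legs rest on z = 0, each leg's axis is inset half a diameter from the nearest pair of seat edges (so the leg's bounding box is flush with the corner).

B is a picture frame with a 179×373 mm rectangular opening (x by z) and a uniform 70 mm border on every side. Frame depth is 33 mm along y. It is built from two vertical stiles running the full outside height and two horizontal rails spanning the gap between the stiles.

The picture frame is on the floor beside the stool on its −x side.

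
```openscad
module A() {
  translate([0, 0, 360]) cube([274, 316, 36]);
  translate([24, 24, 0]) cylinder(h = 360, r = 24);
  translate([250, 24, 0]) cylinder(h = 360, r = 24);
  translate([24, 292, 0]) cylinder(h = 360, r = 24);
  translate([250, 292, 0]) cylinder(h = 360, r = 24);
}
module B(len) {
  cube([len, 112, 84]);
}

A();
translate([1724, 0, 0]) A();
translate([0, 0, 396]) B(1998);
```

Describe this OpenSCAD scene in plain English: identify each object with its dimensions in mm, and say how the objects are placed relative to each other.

A is a four-legged stool. The seat is a 274×316×36 mm slab whose top surface is at z = 396 mm; four round legs, each 48 mm in diameter, run from the floor (z = 0) to the underside of the seat, each leg's axis is inset half a diameter from the nearest pair of seat edges (so the leg's bounding box is flush with the corner).

B is a rectangular beam 1998 mm long (x), 112 mm deep (y), 84 mm thick (z).

The beam spans the tops of two stools placed 1450 mm apart, resting at z = 396 mm.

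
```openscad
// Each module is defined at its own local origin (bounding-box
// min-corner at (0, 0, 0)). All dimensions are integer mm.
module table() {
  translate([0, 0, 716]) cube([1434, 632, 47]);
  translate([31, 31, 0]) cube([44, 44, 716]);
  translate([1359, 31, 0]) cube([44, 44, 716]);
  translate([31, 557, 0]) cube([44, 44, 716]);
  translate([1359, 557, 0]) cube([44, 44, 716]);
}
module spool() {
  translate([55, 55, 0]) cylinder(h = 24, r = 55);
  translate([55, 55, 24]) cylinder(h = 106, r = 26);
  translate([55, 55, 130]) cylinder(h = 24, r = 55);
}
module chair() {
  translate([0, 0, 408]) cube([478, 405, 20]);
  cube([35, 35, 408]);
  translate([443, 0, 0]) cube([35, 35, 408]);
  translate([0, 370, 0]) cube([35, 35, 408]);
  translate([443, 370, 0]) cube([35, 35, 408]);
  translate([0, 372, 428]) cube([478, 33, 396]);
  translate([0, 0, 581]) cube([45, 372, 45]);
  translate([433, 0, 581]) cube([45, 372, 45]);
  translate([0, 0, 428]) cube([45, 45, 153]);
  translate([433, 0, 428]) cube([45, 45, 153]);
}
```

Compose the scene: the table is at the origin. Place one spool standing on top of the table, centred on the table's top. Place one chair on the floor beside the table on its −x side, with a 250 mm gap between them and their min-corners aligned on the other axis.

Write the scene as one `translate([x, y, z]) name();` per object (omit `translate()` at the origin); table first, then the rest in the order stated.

table();
translate([662, 261, 763]) spool();
translate([-728, 0, 0]) chair();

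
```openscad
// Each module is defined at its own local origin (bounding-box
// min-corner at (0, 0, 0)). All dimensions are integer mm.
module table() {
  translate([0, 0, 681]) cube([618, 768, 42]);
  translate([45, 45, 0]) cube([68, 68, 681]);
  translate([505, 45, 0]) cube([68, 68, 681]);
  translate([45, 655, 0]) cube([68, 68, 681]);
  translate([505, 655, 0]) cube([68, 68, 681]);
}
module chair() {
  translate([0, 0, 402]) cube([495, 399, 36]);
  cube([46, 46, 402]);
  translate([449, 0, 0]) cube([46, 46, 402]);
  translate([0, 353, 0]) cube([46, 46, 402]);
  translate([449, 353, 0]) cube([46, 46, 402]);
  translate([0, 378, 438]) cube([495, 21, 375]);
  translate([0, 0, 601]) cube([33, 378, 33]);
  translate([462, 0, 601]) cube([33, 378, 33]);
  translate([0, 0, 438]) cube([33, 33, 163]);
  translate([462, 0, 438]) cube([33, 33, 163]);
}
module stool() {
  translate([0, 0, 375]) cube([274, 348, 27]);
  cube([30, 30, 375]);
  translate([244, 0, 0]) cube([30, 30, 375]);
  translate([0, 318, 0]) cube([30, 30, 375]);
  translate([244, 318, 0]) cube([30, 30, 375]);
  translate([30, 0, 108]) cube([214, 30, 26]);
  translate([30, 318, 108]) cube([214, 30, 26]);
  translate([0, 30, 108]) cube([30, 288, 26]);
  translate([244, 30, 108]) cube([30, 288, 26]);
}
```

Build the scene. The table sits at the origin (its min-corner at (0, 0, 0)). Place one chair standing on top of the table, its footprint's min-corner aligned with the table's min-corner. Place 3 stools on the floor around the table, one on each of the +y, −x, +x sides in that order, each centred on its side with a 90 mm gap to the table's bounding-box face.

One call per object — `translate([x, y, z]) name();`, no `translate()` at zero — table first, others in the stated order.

table();
translate([0, 0, 723]) chair();
translate([172, 858, 0]) stool();
translate([-364, 210, 0]) stool();
translate([708, 210, 0]) stool();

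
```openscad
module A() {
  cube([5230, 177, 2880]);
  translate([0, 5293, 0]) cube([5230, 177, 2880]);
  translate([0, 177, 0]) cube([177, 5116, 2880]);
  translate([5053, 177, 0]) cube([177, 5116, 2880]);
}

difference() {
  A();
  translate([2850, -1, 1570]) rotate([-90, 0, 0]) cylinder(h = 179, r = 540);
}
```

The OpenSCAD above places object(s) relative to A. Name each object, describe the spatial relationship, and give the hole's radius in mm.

A is a house frame. The house frame has a circular hole through its front wall. The hole's radius is 540 mm.

The subtracted cylinder has r = 540 mm.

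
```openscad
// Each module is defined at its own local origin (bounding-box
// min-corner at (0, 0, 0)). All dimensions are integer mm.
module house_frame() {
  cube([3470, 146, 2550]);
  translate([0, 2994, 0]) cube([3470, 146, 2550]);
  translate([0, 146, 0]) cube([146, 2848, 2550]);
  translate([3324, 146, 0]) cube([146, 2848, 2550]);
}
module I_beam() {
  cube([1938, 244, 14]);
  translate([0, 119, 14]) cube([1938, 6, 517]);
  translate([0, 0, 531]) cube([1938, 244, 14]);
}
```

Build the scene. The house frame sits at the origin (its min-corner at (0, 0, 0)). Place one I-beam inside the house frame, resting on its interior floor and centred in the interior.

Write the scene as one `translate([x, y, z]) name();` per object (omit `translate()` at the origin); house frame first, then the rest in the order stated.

house_frame();
translate([766, 1448, 0]) I_beam();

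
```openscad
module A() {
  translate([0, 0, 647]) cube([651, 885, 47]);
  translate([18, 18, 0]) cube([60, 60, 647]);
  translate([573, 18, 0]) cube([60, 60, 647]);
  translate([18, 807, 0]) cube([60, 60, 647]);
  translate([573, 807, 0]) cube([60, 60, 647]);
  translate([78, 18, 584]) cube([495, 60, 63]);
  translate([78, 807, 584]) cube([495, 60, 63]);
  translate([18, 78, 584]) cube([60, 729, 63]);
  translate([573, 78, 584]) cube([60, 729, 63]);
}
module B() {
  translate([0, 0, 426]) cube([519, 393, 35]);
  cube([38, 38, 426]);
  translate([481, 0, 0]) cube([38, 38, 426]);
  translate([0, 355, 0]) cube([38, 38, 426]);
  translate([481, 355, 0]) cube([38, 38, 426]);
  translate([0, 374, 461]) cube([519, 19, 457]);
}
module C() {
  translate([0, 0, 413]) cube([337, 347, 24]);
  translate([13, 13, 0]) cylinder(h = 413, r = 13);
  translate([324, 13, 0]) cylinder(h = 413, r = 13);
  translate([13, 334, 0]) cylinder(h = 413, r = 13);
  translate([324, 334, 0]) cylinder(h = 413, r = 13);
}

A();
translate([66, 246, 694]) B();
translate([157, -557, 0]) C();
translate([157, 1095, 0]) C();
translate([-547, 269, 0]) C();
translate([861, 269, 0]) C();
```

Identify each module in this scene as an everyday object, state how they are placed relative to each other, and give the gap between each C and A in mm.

A is a table. B is a chair. C is a stool. The chair is on top of the table, centred. Four stools sit around the table at the −y, +y, −x, +x sides. The gap between each stool and the table is 210 mm.

Each stool's nearest face is 210 mm from the table's bounding box.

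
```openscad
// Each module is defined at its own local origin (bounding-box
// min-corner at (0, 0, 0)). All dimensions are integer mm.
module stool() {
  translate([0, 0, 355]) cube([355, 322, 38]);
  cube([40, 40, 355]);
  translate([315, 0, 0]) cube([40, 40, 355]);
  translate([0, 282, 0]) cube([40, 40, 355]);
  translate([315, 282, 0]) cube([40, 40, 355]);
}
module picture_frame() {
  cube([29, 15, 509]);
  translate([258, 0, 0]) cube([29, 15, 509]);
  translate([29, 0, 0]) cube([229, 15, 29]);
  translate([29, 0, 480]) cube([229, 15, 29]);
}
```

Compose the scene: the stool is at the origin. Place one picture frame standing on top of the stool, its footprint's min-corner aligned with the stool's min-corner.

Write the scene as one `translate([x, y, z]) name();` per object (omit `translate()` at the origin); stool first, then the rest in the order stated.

stool();
translate([0, 0, 393]) picture_frame();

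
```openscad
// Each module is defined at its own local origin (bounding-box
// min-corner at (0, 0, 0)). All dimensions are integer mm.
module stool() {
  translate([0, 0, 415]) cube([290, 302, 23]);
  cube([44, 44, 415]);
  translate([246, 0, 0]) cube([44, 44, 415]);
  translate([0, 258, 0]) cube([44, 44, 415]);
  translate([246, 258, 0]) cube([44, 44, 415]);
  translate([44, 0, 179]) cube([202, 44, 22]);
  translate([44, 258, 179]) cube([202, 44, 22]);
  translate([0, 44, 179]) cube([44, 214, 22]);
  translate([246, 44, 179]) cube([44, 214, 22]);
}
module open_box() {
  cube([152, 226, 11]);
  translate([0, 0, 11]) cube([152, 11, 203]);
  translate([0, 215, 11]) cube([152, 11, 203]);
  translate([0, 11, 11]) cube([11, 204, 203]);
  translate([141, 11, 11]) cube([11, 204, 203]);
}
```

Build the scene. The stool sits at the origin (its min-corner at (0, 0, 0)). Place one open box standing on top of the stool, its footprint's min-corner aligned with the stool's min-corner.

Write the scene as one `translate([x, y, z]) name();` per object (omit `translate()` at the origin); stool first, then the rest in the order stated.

stool();
translate([0, 0, 438]) open_box();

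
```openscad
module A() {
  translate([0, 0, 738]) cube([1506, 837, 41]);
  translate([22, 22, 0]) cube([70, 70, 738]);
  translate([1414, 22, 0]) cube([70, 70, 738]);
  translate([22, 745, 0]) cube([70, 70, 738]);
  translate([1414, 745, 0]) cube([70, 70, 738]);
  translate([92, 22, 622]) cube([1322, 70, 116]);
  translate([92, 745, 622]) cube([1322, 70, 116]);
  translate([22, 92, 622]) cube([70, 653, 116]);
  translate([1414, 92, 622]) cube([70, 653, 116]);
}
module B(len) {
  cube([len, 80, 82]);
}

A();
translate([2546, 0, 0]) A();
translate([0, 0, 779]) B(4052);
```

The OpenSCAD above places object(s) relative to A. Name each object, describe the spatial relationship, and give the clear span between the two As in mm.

A is a table. B is a beam. A beam spans the tops of two tables. The clear span between the two tables is 1040 mm.

Second table starts at x = 2546; first ends at x = 1506; clear span = 2546 − 1506 = 1040 mm.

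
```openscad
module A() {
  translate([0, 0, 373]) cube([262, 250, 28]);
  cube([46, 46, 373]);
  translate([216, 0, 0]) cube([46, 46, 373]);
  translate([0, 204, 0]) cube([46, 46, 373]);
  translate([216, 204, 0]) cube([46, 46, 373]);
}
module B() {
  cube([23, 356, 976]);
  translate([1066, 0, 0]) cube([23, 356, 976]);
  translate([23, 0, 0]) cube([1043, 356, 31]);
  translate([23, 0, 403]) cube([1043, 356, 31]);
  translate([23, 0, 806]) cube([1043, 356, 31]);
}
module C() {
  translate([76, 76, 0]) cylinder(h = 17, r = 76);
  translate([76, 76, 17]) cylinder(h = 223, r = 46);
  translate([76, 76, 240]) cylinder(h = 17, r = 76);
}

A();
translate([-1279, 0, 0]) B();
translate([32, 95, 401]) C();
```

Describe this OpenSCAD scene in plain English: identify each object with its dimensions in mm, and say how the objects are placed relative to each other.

A is a four-legged stool. The seat is 262×250 mm, 28 mm thick, top at z = 401 mm. It stands on four square legs, each 46×46 mm in cross-section, from z = 0 to the seat underside, each flush with a corner of the seat.

B is an open bookshelf. Two side panels, each 23 mm thick, 356 mm deep and 976 mm tall, stand 1089 mm apart (outside-to-outside). Between them sit 3 shelves, each 31 mm thick and 356 mm deep, spanning the full gap between the sides. The bottom shelf rests on the floor (its underside at z = 0) and the clear gap between one shelf's top and the next shelf's underside is 372 mm.

C is a spool: two coaxial disc flanges of radius 76 mm and thickness 17 mm, joined by a core cylinder of radius 46 mm and height 223 mm. The lower flange rests on z = 0 and the three cylinders share a vertical axis.

The bookshelf is on the floor beside the stool on its −x side. The spool is on top of the stool.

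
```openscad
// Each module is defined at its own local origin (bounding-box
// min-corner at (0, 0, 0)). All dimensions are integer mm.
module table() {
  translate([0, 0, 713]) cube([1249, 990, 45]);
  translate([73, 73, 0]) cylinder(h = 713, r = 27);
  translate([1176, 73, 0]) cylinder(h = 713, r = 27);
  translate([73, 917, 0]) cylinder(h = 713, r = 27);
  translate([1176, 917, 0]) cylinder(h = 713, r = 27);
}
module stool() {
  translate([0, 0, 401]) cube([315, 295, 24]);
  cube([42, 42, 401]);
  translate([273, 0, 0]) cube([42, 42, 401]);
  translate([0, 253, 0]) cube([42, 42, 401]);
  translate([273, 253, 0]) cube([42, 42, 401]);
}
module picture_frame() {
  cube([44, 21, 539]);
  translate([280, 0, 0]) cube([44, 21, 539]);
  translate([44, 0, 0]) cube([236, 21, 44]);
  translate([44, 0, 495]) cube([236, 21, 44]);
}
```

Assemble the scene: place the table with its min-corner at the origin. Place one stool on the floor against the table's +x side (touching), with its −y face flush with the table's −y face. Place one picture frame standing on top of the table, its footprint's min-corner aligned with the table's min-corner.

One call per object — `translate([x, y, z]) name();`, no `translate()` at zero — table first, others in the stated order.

table();
translate([1249, 0, 0]) stool();
translate([0, 0, 758]) picture_frame();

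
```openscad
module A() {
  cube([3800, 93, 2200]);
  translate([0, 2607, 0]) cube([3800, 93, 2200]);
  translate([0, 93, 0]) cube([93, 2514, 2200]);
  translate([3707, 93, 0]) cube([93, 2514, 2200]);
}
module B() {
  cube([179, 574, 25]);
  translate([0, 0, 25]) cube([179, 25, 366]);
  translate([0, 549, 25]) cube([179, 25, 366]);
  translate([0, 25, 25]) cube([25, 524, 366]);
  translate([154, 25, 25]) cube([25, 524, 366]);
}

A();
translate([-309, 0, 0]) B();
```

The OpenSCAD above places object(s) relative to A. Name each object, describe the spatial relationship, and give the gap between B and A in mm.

The open box's nearest face is 130 mm from the house frame's −x face.

A is a house frame. B is an open box. The open box is on the floor beside the house frame on its −x side. The gap between the open box and the house frame is 130 mm.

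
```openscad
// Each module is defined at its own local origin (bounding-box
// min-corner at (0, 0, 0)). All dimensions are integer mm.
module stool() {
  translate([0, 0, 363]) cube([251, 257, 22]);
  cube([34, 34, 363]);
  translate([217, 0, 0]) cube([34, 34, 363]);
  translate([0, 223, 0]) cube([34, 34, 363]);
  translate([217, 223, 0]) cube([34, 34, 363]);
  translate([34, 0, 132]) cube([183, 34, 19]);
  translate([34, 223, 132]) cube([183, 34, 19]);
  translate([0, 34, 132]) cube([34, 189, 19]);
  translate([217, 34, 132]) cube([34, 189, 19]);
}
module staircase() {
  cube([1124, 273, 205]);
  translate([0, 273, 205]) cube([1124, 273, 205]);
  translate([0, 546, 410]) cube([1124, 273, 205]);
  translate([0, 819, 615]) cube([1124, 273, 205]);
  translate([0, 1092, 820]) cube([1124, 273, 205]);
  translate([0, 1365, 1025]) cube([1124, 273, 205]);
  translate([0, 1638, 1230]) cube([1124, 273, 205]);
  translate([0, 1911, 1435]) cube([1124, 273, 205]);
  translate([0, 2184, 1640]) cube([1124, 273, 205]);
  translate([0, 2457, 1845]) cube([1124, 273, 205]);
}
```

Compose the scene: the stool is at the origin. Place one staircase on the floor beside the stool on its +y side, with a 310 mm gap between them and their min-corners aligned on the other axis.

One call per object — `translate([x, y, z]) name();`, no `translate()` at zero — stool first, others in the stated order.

stool();
translate([0, 567, 0]) staircase();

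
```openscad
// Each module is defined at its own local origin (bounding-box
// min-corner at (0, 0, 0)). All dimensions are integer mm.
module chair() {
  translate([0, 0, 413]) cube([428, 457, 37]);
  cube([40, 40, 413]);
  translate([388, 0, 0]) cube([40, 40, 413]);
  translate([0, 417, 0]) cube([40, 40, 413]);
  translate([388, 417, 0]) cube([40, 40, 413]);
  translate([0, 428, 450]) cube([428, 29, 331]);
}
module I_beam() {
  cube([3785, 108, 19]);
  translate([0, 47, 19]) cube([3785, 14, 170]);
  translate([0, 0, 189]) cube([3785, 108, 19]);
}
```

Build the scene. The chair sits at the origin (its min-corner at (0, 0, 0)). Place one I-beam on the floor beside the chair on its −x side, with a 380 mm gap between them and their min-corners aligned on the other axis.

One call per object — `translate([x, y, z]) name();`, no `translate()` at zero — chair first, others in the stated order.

chair();
translate([-4165, 0, 0]) I_beam();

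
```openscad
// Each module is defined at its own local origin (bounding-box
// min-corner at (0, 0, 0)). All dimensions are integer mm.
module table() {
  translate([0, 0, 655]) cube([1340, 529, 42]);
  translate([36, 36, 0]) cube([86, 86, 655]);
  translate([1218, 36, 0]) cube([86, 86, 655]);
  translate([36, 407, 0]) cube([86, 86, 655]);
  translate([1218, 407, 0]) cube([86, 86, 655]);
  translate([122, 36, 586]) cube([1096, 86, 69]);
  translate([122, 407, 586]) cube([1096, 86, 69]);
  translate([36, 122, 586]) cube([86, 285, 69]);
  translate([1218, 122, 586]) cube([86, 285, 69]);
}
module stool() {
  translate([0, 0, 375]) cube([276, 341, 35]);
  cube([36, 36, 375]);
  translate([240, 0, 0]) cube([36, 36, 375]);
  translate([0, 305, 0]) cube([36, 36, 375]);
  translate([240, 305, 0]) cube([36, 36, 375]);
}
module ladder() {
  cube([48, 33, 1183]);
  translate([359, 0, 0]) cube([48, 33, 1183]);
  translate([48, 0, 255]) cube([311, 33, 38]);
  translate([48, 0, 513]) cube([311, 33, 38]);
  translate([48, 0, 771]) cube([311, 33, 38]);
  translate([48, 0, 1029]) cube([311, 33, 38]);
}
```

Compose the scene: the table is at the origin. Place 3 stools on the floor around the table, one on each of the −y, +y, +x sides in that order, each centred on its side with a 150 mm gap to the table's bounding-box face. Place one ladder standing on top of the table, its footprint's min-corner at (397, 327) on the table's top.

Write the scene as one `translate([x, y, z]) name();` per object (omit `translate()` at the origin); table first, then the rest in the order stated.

table();
translate([532, -491, 0]) stool();
translate([532, 679, 0]) stool();
translate([1490, 94, 0]) stool();
translate([397, 327, 697]) ladder();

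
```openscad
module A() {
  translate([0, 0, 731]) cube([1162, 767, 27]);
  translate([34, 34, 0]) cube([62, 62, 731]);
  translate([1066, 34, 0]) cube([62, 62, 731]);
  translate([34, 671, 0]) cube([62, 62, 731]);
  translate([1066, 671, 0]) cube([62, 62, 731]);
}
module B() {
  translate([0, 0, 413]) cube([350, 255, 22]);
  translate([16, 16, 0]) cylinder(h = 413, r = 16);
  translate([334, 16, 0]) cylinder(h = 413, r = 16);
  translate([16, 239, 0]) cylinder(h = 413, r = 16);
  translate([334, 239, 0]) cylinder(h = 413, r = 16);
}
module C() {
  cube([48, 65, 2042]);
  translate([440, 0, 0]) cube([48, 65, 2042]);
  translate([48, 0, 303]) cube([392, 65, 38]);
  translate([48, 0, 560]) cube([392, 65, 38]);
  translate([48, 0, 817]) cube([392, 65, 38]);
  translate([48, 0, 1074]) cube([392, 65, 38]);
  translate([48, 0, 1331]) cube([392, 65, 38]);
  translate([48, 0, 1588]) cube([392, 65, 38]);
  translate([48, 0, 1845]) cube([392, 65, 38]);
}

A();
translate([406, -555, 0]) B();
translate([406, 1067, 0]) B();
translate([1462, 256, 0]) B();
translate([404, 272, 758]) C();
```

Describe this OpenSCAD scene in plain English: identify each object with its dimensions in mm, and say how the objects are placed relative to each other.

A is a rectangular dining table. The top is 1162×767×27 mm with its upper surface at z = 758 mm. It stands on four 62×62 mm square legs, each inset 34 mm from the nearest pair of top edges, running from the floor to the underside of the top.

B is a four-legged stool. The seat is a 350×255×22 mm slab whose top surface is at z = 435 mm; four round legs, each 32 mm in diameter, run from the floor (z = 0) to the underside of the seat, each leg's axis is inset half a diameter from the nearest pair of seat edges (so the leg's bounding box is flush with the corner).

C is a wooden ladder with two side rails of 48×65 mm section and 2042 mm height, set 488 mm apart overall. Between them run 7 rectangular rungs (65 mm deep, 38 mm thick), front faces flush with the rails' −y face. The bottom of the first rung is 303 mm above the floor and each subsequent rung is 257 mm higher than the one below.

Three stools sit around the table at the −y, +y, +x sides. The ladder is on top of the table.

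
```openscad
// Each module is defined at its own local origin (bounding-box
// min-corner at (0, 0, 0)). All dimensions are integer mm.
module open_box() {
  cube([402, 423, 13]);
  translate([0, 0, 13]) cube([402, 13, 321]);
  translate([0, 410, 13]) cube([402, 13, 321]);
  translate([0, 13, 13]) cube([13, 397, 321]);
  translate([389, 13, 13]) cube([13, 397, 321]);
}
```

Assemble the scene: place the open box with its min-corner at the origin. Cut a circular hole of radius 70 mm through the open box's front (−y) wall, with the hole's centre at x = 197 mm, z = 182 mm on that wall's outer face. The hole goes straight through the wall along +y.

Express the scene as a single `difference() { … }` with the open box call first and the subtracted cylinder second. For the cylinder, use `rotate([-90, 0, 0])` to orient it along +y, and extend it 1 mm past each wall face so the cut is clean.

difference() {
  open_box();
  translate([197, -1, 182]) rotate([-90, 0, 0]) cylinder(h = 15, r = 70);
}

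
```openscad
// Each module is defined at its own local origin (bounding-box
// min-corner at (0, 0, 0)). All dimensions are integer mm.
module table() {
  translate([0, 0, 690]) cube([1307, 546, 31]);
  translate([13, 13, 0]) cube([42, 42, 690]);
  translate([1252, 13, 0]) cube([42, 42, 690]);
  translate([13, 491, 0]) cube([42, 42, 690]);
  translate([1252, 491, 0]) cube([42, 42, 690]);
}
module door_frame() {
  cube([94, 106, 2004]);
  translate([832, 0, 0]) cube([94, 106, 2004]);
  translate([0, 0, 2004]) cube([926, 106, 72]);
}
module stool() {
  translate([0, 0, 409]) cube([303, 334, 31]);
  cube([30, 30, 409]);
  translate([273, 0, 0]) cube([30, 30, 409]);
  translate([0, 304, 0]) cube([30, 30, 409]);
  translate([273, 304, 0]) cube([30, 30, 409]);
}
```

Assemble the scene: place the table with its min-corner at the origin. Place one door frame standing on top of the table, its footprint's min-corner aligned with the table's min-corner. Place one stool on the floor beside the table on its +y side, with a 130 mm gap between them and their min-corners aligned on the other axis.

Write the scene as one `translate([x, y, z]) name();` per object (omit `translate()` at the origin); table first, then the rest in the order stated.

table();
translate([0, 0, 721]) door_frame();
translate([0, 676, 0]) stool();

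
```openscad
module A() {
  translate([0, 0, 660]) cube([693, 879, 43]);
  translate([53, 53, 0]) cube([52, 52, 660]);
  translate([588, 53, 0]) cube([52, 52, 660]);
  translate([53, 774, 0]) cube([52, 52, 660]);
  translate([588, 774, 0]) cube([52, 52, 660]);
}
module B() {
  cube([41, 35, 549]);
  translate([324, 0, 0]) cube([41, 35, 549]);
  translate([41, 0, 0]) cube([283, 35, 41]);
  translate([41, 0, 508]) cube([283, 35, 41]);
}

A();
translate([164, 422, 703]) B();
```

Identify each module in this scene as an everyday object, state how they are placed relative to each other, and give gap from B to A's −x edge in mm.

A is a table. B is a picture frame. The picture frame is on top of the table, centred. The gap from the picture frame to the table's −x edge is 164 mm.

The picture frame's min-x is at 164; the table's min-x is 0; gap = 164 mm.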